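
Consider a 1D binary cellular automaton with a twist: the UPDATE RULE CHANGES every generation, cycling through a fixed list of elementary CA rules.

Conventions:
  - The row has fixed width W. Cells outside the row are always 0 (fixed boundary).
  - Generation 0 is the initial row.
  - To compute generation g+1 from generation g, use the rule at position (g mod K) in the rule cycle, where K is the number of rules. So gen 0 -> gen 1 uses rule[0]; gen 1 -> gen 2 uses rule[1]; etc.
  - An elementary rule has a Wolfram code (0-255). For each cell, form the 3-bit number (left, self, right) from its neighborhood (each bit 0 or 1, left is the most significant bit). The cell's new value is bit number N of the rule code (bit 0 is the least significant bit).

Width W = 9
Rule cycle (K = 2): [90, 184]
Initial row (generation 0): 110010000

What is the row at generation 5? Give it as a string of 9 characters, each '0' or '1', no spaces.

Answer: 100010010

Derivation:
Gen 0: 110010000
Gen 1 (rule 90): 111101000
Gen 2 (rule 184): 111010100
Gen 3 (rule 90): 101000010
Gen 4 (rule 184): 010100001
Gen 5 (rule 90): 100010010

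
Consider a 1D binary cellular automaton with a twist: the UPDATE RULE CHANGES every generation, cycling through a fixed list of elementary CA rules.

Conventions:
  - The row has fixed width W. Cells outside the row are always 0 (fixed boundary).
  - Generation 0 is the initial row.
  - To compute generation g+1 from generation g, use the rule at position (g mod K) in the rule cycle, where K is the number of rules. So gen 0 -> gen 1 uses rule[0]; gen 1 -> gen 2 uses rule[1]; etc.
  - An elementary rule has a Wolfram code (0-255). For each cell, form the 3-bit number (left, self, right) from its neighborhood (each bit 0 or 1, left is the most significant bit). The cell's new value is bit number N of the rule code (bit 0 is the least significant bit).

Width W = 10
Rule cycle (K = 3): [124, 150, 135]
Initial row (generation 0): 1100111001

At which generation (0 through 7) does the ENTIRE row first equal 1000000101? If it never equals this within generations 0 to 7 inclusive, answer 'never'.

Answer: never

Derivation:
Gen 0: 1100111001
Gen 1 (rule 124): 1110101101
Gen 2 (rule 150): 0100100001
Gen 3 (rule 135): 1101101111
Gen 4 (rule 124): 1111111001
Gen 5 (rule 150): 0111110111
Gen 6 (rule 135): 1011100010
Gen 7 (rule 124): 1110110011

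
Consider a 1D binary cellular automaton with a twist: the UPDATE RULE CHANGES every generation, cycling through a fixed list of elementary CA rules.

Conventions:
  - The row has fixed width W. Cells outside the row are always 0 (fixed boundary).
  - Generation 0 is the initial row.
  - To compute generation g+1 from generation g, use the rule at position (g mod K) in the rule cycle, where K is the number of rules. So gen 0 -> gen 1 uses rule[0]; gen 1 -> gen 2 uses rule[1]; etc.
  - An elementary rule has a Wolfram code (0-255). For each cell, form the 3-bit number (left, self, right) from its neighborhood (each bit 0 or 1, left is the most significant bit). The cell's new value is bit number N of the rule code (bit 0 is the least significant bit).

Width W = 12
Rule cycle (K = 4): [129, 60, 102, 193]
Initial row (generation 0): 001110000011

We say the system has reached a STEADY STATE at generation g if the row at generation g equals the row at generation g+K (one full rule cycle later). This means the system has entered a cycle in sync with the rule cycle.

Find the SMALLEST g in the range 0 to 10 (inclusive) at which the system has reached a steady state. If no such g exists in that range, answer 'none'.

Gen 0: 001110000011
Gen 1 (rule 129): 100100111000
Gen 2 (rule 60): 110110100100
Gen 3 (rule 102): 011011101100
Gen 4 (rule 193): 001001100101
Gen 5 (rule 129): 100000000000
Gen 6 (rule 60): 110000000000
Gen 7 (rule 102): 010000000000
Gen 8 (rule 193): 000111111111
Gen 9 (rule 129): 110011111110
Gen 10 (rule 60): 101010000001
Gen 11 (rule 102): 111110000011
Gen 12 (rule 193): 011110111001
Gen 13 (rule 129): 001100010000
Gen 14 (rule 60): 001010011000

Answer: none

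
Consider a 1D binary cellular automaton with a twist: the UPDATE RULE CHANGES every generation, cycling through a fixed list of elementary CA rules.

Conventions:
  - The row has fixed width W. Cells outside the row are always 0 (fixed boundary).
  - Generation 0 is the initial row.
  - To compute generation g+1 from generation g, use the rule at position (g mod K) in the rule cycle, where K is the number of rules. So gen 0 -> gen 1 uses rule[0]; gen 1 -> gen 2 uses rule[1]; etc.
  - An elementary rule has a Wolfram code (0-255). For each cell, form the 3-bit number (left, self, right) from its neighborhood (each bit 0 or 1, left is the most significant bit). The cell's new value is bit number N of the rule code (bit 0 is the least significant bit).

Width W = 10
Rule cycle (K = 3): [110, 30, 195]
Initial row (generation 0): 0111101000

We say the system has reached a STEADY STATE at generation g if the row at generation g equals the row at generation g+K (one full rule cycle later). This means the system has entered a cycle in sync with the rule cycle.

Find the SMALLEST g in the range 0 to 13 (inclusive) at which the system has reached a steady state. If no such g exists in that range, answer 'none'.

Gen 0: 0111101000
Gen 1 (rule 110): 1100111000
Gen 2 (rule 30): 1011100100
Gen 3 (rule 195): 0001101001
Gen 4 (rule 110): 0011111011
Gen 5 (rule 30): 0110000010
Gen 6 (rule 195): 1010111100
Gen 7 (rule 110): 1111100100
Gen 8 (rule 30): 1000011110
Gen 9 (rule 195): 0011101110
Gen 10 (rule 110): 0110111010
Gen 11 (rule 30): 1100100011
Gen 12 (rule 195): 0101001101
Gen 13 (rule 110): 1111011111
Gen 14 (rule 30): 1000010000
Gen 15 (rule 195): 0011100111
Gen 16 (rule 110): 0110101101

Answer: none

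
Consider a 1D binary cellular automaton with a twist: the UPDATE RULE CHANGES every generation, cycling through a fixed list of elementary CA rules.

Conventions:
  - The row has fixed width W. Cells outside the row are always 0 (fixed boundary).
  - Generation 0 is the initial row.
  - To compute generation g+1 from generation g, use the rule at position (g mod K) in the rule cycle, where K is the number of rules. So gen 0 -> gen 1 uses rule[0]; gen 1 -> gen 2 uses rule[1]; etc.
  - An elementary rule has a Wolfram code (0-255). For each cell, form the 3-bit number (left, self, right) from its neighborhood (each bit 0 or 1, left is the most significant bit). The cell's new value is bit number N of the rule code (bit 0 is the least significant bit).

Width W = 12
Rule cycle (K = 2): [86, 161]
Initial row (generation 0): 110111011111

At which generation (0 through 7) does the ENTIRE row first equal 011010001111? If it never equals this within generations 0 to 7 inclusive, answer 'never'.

Answer: 6

Derivation:
Gen 0: 110111011111
Gen 1 (rule 86): 010001000001
Gen 2 (rule 161): 000100011100
Gen 3 (rule 86): 001110100110
Gen 4 (rule 161): 100101000000
Gen 5 (rule 86): 111101100000
Gen 6 (rule 161): 011010001111
Gen 7 (rule 86): 101011010001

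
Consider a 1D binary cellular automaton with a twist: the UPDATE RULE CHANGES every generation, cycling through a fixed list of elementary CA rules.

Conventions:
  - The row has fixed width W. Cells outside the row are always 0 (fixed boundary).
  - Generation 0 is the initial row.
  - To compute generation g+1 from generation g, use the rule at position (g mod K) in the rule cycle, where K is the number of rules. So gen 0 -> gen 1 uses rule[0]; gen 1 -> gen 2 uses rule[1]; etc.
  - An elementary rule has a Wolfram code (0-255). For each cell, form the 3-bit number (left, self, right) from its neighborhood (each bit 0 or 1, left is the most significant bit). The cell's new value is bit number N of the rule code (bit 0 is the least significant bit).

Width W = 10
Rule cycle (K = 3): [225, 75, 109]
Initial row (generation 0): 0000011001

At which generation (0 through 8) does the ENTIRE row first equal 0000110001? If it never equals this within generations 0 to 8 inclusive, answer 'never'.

Answer: 4

Derivation:
Gen 0: 0000011001
Gen 1 (rule 225): 1111001000
Gen 2 (rule 75): 1001010011
Gen 3 (rule 109): 1001110011
Gen 4 (rule 225): 0000110001
Gen 5 (rule 75): 1111110110
Gen 6 (rule 109): 1000011110
Gen 7 (rule 225): 0011001110
Gen 8 (rule 75): 1111011010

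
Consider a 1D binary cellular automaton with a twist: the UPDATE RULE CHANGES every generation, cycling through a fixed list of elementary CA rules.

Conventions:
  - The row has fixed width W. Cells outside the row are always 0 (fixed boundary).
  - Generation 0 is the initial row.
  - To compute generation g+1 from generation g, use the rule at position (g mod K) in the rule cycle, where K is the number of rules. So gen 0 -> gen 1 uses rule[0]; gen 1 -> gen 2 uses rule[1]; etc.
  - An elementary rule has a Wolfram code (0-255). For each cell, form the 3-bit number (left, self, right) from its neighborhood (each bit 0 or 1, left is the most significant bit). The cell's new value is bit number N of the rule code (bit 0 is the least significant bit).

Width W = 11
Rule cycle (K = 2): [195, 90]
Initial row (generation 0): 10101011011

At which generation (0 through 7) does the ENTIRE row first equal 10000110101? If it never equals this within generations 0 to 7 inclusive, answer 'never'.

Answer: 4

Derivation:
Gen 0: 10101011011
Gen 1 (rule 195): 00000001001
Gen 2 (rule 90): 00000010110
Gen 3 (rule 195): 11111100010
Gen 4 (rule 90): 10000110101
Gen 5 (rule 195): 00111010000
Gen 6 (rule 90): 01101001000
Gen 7 (rule 195): 10100010011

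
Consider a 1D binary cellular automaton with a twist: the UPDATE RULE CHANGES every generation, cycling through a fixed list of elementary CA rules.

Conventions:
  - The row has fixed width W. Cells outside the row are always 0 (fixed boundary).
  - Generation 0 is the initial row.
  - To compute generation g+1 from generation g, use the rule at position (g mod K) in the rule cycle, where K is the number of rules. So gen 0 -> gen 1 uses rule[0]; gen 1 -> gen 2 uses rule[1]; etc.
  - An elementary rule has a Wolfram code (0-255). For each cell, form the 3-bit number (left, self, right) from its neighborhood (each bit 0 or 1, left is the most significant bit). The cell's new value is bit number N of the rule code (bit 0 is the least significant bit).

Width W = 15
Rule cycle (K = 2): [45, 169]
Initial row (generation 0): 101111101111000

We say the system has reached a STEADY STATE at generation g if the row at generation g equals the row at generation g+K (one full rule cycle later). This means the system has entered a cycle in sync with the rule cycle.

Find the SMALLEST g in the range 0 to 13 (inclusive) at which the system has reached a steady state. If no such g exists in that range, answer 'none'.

Gen 0: 101111101111000
Gen 1 (rule 45): 111000011000011
Gen 2 (rule 169): 110011010011010
Gen 3 (rule 45): 100010110010110
Gen 4 (rule 169): 001001100001100
Gen 5 (rule 45): 101001001101001
Gen 6 (rule 169): 010000001010000
Gen 7 (rule 45): 010111101110111
Gen 8 (rule 169): 001111011101110
Gen 9 (rule 45): 101000110011000
Gen 10 (rule 169): 010010100010011
Gen 11 (rule 45): 010011101010010
Gen 12 (rule 169): 000011010100000
Gen 13 (rule 45): 111010111101111
Gen 14 (rule 169): 110101111011110
Gen 15 (rule 45): 101111000110000

Answer: none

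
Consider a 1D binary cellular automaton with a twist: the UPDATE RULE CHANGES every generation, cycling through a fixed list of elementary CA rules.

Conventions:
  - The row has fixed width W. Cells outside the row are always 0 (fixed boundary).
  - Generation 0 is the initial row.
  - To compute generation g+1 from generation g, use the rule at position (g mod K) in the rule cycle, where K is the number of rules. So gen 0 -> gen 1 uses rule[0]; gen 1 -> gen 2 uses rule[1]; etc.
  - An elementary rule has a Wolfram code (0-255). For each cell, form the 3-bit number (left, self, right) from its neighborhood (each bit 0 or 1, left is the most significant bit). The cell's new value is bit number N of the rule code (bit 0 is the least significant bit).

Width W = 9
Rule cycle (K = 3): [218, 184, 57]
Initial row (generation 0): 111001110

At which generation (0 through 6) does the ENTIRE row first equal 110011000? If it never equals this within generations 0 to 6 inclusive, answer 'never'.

Gen 0: 111001110
Gen 1 (rule 218): 111111111
Gen 2 (rule 184): 111111110
Gen 3 (rule 57): 100000001
Gen 4 (rule 218): 010000010
Gen 5 (rule 184): 001000001
Gen 6 (rule 57): 100111100

Answer: never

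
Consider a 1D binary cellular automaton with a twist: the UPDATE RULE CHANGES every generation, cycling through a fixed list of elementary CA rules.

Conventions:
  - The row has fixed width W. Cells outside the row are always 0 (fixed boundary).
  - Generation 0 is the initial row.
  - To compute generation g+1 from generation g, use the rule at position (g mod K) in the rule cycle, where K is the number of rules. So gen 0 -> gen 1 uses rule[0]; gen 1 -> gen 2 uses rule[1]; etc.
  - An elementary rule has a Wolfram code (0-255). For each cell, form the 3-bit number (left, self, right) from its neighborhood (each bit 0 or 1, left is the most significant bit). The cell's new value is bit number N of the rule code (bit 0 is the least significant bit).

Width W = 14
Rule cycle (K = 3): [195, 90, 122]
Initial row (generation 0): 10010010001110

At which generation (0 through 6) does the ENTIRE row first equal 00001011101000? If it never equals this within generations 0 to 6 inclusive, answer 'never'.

Answer: never

Derivation:
Gen 0: 10010010001110
Gen 1 (rule 195): 00100100110110
Gen 2 (rule 90): 01011011110111
Gen 3 (rule 122): 10111110011101
Gen 4 (rule 195): 00011110101100
Gen 5 (rule 90): 00110010001110
Gen 6 (rule 122): 01111101011011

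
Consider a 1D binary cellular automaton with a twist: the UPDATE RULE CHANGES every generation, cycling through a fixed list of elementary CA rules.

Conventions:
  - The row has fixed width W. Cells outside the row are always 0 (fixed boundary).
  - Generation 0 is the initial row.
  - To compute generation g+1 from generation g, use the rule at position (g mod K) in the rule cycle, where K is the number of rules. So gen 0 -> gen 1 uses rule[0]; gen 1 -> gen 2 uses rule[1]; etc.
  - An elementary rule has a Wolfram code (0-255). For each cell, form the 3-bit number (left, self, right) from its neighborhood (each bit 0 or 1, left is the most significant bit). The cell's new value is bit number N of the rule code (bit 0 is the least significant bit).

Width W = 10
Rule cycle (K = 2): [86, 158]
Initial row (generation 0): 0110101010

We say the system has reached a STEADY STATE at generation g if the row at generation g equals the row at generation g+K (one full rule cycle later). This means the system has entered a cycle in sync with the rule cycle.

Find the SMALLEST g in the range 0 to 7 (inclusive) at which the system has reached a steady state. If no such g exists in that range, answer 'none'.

Gen 0: 0110101010
Gen 1 (rule 86): 1010101011
Gen 2 (rule 158): 1010101010
Gen 3 (rule 86): 1010101011
Gen 4 (rule 158): 1010101010
Gen 5 (rule 86): 1010101011
Gen 6 (rule 158): 1010101010
Gen 7 (rule 86): 1010101011
Gen 8 (rule 158): 1010101010
Gen 9 (rule 86): 1010101011

Answer: 1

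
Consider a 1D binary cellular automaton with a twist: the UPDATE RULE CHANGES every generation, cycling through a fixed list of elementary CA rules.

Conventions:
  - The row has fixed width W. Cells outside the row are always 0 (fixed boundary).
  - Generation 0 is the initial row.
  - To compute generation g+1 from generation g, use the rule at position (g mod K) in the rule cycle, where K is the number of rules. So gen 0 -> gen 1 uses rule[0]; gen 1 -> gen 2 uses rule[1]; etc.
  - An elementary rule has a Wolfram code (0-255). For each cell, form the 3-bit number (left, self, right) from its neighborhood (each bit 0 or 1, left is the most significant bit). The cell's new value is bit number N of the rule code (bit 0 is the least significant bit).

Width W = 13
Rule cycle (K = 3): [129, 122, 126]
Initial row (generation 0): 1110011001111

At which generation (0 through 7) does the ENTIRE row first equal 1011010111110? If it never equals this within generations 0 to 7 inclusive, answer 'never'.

Answer: never

Derivation:
Gen 0: 1110011001111
Gen 1 (rule 129): 0100000000110
Gen 2 (rule 122): 1010000001111
Gen 3 (rule 126): 1111000011001
Gen 4 (rule 129): 0110011000000
Gen 5 (rule 122): 1111111100000
Gen 6 (rule 126): 1000000110000
Gen 7 (rule 129): 0011110000111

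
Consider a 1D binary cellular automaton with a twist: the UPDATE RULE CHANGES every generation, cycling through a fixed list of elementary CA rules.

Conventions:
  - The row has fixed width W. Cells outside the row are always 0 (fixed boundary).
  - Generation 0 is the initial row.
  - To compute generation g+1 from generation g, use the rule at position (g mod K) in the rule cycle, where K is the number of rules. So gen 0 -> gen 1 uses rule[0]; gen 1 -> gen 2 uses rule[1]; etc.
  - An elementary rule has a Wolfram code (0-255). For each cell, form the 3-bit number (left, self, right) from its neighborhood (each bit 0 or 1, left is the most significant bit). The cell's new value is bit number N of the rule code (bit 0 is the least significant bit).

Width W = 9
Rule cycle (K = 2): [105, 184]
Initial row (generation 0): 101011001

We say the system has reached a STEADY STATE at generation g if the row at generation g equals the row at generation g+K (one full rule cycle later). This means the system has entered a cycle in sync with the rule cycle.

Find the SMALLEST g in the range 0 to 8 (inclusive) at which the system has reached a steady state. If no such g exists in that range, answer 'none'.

Answer: none

Derivation:
Gen 0: 101011001
Gen 1 (rule 105): 010111000
Gen 2 (rule 184): 001110100
Gen 3 (rule 105): 101011001
Gen 4 (rule 184): 010110100
Gen 5 (rule 105): 001111001
Gen 6 (rule 184): 001110100
Gen 7 (rule 105): 101011001
Gen 8 (rule 184): 010110100
Gen 9 (rule 105): 001111001
Gen 10 (rule 184): 001110100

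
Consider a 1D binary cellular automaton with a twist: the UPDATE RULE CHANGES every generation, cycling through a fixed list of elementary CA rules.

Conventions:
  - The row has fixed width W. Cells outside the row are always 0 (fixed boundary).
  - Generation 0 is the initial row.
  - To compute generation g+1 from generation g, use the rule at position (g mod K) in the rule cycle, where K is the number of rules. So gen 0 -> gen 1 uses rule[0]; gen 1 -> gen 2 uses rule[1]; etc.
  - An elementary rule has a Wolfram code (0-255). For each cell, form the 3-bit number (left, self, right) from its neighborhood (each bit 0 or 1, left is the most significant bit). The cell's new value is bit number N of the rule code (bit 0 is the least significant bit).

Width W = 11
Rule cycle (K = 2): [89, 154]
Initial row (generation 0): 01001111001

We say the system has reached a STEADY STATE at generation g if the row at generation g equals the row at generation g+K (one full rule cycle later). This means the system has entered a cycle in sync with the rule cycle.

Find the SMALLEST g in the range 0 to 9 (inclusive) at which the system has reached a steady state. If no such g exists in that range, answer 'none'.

Gen 0: 01001111001
Gen 1 (rule 89): 00101001100
Gen 2 (rule 154): 01000111010
Gen 3 (rule 89): 00110101001
Gen 4 (rule 154): 01100000110
Gen 5 (rule 89): 01111110111
Gen 6 (rule 154): 11111100110
Gen 7 (rule 89): 10000110111
Gen 8 (rule 154): 01001100110
Gen 9 (rule 89): 00101110111
Gen 10 (rule 154): 01001100110
Gen 11 (rule 89): 00101110111

Answer: 8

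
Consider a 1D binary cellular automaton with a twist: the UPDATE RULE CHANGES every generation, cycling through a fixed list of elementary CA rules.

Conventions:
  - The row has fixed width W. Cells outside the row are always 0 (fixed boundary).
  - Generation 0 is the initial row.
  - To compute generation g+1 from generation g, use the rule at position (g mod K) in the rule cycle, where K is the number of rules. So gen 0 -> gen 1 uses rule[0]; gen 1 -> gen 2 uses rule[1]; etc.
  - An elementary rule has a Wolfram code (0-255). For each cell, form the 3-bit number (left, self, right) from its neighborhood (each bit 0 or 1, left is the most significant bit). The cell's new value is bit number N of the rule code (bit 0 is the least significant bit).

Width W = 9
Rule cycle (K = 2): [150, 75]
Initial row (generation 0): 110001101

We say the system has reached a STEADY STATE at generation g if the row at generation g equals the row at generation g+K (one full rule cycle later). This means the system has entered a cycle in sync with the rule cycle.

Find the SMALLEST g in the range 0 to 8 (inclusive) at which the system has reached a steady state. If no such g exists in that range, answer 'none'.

Answer: none

Derivation:
Gen 0: 110001101
Gen 1 (rule 150): 001010001
Gen 2 (rule 75): 110000110
Gen 3 (rule 150): 001001001
Gen 4 (rule 75): 110010010
Gen 5 (rule 150): 001111111
Gen 6 (rule 75): 111000001
Gen 7 (rule 150): 010100011
Gen 8 (rule 75): 100001111
Gen 9 (rule 150): 110010110
Gen 10 (rule 75): 110100110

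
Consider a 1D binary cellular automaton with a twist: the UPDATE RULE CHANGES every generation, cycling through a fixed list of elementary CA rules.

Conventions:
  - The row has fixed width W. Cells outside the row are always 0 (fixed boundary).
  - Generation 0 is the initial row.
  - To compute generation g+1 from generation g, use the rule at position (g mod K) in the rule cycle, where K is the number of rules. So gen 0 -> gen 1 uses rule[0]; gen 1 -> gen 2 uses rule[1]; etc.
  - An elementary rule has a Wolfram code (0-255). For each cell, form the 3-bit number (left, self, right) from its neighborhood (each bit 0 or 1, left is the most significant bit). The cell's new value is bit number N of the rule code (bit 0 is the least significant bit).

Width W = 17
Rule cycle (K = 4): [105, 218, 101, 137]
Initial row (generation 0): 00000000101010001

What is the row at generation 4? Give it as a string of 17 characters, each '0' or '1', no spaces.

Answer: 11111110000001100

Derivation:
Gen 0: 00000000101010001
Gen 1 (rule 105): 11111110010100100
Gen 2 (rule 218): 11111111100011010
Gen 3 (rule 101): 00000000101001110
Gen 4 (rule 137): 11111110000001100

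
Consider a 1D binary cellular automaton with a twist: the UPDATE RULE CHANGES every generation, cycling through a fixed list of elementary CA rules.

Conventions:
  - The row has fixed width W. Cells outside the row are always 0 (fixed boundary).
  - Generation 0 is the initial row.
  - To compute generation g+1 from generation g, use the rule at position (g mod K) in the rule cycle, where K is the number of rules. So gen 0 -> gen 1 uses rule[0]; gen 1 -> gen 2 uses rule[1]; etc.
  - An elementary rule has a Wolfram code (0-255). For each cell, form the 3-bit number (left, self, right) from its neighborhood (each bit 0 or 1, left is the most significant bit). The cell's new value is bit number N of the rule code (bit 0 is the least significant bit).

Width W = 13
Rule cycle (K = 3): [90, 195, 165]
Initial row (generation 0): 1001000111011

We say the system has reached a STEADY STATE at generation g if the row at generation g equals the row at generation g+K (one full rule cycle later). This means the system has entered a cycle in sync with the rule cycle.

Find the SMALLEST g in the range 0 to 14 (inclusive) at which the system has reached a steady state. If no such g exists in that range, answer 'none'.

Answer: none

Derivation:
Gen 0: 1001000111011
Gen 1 (rule 90): 0110101101011
Gen 2 (rule 195): 1010000100001
Gen 3 (rule 165): 1110110101101
Gen 4 (rule 90): 1010110001100
Gen 5 (rule 195): 0000010110101
Gen 6 (rule 165): 1111011001111
Gen 7 (rule 90): 1001011111001
Gen 8 (rule 195): 0010001111010
Gen 9 (rule 165): 1010100110110
Gen 10 (rule 90): 0000011110111
Gen 11 (rule 195): 1111101110011
Gen 12 (rule 165): 0111010100000
Gen 13 (rule 90): 1101000010000
Gen 14 (rule 195): 0100011100111
Gen 15 (rule 165): 0101001000010
Gen 16 (rule 90): 1000110100101
Gen 17 (rule 195): 0011010001000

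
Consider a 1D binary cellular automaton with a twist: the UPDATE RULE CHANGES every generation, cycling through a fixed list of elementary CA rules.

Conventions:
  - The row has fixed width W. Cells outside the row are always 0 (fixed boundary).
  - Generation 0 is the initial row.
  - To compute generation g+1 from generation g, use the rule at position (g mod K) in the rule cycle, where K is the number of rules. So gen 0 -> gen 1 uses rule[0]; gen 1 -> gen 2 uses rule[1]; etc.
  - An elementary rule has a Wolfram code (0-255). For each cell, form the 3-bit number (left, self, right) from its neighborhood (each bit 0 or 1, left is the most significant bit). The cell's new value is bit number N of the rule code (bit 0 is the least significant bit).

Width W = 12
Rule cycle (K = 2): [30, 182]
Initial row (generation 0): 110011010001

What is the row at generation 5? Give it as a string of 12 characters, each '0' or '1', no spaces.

Gen 0: 110011010001
Gen 1 (rule 30): 101110011011
Gen 2 (rule 182): 110101100100
Gen 3 (rule 30): 100101011110
Gen 4 (rule 182): 111111101101
Gen 5 (rule 30): 100000001001

Answer: 100000001001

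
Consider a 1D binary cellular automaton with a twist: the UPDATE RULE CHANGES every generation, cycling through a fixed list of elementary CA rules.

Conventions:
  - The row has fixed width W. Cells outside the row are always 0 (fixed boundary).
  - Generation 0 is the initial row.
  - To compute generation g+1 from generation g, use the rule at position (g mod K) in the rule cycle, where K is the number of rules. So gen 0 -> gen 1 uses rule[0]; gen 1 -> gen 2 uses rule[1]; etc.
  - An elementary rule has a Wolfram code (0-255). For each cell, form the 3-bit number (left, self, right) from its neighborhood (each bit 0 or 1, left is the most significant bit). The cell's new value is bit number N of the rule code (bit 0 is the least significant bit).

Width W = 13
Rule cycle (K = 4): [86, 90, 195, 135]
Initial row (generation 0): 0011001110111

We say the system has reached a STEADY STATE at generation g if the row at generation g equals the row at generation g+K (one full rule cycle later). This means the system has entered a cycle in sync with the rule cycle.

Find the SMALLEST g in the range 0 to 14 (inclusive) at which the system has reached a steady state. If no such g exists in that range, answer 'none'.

Gen 0: 0011001110111
Gen 1 (rule 86): 0101110010001
Gen 2 (rule 90): 1001011101010
Gen 3 (rule 195): 0010001100000
Gen 4 (rule 135): 1110110001111
Gen 5 (rule 86): 0010011010001
Gen 6 (rule 90): 0101111001010
Gen 7 (rule 195): 1000111010000
Gen 8 (rule 135): 1011010010111
Gen 9 (rule 86): 1001011110001
Gen 10 (rule 90): 0110010011010
Gen 11 (rule 195): 1010100101000
Gen 12 (rule 135): 1010101101011
Gen 13 (rule 86): 1010100101001
Gen 14 (rule 90): 0000011000110
Gen 15 (rule 195): 1111101011010
Gen 16 (rule 135): 0111001000010
Gen 17 (rule 86): 1001111100111
Gen 18 (rule 90): 0111000111101

Answer: none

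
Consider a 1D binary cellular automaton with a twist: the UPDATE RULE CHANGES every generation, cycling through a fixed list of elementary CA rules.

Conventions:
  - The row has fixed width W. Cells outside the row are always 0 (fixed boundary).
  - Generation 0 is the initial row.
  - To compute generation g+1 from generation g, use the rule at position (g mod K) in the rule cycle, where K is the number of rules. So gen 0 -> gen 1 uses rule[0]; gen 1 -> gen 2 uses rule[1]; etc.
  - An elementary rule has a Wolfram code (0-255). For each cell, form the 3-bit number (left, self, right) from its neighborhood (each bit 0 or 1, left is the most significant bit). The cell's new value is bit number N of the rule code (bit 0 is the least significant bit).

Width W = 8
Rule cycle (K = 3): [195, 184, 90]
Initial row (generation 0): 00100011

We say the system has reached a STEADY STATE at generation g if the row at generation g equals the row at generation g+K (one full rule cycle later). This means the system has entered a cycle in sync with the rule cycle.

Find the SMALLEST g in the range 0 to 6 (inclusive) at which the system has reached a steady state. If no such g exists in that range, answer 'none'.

Answer: none

Derivation:
Gen 0: 00100011
Gen 1 (rule 195): 11001101
Gen 2 (rule 184): 10101010
Gen 3 (rule 90): 00000001
Gen 4 (rule 195): 11111110
Gen 5 (rule 184): 11111101
Gen 6 (rule 90): 10000100
Gen 7 (rule 195): 00111001
Gen 8 (rule 184): 00110100
Gen 9 (rule 90): 01110010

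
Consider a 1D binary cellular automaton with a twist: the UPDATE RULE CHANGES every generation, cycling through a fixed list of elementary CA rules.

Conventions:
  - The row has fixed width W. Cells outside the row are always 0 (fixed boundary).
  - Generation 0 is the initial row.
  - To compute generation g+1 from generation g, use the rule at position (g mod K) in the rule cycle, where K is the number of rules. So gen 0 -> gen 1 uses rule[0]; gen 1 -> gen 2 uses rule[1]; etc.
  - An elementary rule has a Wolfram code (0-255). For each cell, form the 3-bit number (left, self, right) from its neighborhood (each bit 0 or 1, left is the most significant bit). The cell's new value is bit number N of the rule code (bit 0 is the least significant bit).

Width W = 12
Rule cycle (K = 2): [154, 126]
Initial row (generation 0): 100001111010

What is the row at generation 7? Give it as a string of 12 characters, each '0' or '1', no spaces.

Answer: 101111101110

Derivation:
Gen 0: 100001111010
Gen 1 (rule 154): 010011110001
Gen 2 (rule 126): 111110011011
Gen 3 (rule 154): 111101110010
Gen 4 (rule 126): 100111011111
Gen 5 (rule 154): 011110011110
Gen 6 (rule 126): 110011110011
Gen 7 (rule 154): 101111101110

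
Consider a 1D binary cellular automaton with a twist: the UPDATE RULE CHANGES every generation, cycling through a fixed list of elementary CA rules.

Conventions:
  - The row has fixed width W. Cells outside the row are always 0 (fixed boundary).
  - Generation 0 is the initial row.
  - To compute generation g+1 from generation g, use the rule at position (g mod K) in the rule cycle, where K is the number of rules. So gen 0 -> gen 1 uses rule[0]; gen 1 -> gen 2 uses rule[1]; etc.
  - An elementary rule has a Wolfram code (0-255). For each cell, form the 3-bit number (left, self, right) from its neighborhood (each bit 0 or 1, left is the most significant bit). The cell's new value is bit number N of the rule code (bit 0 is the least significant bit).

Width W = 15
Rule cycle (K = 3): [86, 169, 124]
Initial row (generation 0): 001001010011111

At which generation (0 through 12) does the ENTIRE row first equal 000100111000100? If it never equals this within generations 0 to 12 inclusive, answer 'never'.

Answer: 8

Derivation:
Gen 0: 001001010011111
Gen 1 (rule 86): 011111011100001
Gen 2 (rule 169): 011110111001100
Gen 3 (rule 124): 010011101101110
Gen 4 (rule 86): 111100100100011
Gen 5 (rule 169): 111000000001010
Gen 6 (rule 124): 101100000001111
Gen 7 (rule 86): 100110000010001
Gen 8 (rule 169): 000100111000100
Gen 9 (rule 124): 000110101100110
Gen 10 (rule 86): 001010100111011
Gen 11 (rule 169): 100101000110110
Gen 12 (rule 124): 110111100111111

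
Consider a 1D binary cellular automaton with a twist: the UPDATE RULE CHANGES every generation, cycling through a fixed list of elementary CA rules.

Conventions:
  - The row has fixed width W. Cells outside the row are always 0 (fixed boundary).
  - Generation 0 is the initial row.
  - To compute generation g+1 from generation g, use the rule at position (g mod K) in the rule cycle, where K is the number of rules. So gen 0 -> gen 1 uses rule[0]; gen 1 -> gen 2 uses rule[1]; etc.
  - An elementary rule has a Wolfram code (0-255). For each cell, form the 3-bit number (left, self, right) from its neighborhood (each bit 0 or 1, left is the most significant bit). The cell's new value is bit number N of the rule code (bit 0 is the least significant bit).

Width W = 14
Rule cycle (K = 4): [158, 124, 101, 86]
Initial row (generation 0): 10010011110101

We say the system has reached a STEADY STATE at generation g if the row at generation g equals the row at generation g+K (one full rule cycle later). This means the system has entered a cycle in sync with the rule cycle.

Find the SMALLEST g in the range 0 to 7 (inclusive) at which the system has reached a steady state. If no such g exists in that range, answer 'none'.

Gen 0: 10010011110101
Gen 1 (rule 158): 11111111100101
Gen 2 (rule 124): 10000000110111
Gen 3 (rule 101): 10111110011001
Gen 4 (rule 86): 10000011101111
Gen 5 (rule 158): 11000111001110
Gen 6 (rule 124): 11100101101011
Gen 7 (rule 101): 00100110111101
Gen 8 (rule 86): 01111010000101
Gen 9 (rule 158): 11110011001101
Gen 10 (rule 124): 10011011101111
Gen 11 (rule 101): 10001100110001

Answer: none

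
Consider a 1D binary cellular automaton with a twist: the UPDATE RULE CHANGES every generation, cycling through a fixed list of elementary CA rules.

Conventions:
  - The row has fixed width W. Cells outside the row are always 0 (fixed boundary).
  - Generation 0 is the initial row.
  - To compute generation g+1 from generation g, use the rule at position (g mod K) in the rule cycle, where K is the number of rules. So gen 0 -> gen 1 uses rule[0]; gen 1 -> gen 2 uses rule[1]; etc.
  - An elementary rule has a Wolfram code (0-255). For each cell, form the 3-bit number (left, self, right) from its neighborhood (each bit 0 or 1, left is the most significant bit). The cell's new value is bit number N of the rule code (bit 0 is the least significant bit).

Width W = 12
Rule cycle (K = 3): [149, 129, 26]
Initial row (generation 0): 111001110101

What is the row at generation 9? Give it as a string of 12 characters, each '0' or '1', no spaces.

Answer: 011100000100

Derivation:
Gen 0: 111001110101
Gen 1 (rule 149): 010100100101
Gen 2 (rule 129): 000000000000
Gen 3 (rule 26): 000000000000
Gen 4 (rule 149): 111111111111
Gen 5 (rule 129): 011111111110
Gen 6 (rule 26): 110000000001
Gen 7 (rule 149): 001111111101
Gen 8 (rule 129): 100111111000
Gen 9 (rule 26): 011100000100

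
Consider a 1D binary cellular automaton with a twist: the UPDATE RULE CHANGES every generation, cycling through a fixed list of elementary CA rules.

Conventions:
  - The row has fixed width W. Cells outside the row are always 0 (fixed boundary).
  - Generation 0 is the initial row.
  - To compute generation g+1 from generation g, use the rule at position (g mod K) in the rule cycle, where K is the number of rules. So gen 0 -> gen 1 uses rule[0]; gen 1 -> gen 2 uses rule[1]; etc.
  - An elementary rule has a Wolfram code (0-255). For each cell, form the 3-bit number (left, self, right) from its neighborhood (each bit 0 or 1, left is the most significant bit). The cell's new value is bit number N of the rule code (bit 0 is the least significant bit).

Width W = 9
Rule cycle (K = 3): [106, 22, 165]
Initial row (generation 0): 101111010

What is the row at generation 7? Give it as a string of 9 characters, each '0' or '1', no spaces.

Answer: 100101000

Derivation:
Gen 0: 101111010
Gen 1 (rule 106): 011001100
Gen 2 (rule 22): 100110010
Gen 3 (rule 165): 100000010
Gen 4 (rule 106): 000000100
Gen 5 (rule 22): 000001110
Gen 6 (rule 165): 111100100
Gen 7 (rule 106): 100101000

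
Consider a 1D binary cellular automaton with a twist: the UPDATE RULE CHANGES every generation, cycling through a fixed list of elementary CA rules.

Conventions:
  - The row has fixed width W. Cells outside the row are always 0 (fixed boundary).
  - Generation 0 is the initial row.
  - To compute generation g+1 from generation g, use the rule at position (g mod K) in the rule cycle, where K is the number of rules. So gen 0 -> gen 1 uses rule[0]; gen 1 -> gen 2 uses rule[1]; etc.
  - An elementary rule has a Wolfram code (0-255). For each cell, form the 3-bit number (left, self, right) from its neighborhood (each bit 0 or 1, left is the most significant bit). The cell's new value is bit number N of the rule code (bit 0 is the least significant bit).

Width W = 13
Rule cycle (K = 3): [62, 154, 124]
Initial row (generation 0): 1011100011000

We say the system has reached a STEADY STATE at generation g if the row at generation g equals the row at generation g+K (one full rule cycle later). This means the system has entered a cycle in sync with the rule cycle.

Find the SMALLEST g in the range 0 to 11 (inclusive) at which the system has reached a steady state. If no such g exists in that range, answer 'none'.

Gen 0: 1011100011000
Gen 1 (rule 62): 1110010110100
Gen 2 (rule 154): 1101100100010
Gen 3 (rule 124): 1111110110011
Gen 4 (rule 62): 1000001101110
Gen 5 (rule 154): 0100011001101
Gen 6 (rule 124): 0110011101111
Gen 7 (rule 62): 1101110011000
Gen 8 (rule 154): 1001101110100
Gen 9 (rule 124): 1101111011110
Gen 10 (rule 62): 1011000110001
Gen 11 (rule 154): 0010101101010
Gen 12 (rule 124): 0011111111111
Gen 13 (rule 62): 0110000000000
Gen 14 (rule 154): 1101000000000

Answer: none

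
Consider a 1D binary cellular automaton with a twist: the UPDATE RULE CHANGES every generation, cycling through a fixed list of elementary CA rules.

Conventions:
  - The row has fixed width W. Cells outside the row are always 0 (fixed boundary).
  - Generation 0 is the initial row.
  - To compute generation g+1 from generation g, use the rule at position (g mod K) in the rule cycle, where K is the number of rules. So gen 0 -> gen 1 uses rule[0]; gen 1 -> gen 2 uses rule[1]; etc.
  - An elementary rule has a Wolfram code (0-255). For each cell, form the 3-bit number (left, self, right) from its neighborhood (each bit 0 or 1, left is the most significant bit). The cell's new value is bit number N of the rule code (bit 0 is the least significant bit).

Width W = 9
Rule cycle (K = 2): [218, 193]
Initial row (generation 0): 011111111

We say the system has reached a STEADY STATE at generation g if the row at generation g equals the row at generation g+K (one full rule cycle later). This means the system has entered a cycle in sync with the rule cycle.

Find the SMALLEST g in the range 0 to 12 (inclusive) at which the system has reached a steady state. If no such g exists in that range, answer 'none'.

Gen 0: 011111111
Gen 1 (rule 218): 111111111
Gen 2 (rule 193): 011111111
Gen 3 (rule 218): 111111111
Gen 4 (rule 193): 011111111
Gen 5 (rule 218): 111111111
Gen 6 (rule 193): 011111111
Gen 7 (rule 218): 111111111
Gen 8 (rule 193): 011111111
Gen 9 (rule 218): 111111111
Gen 10 (rule 193): 011111111
Gen 11 (rule 218): 111111111
Gen 12 (rule 193): 011111111
Gen 13 (rule 218): 111111111
Gen 14 (rule 193): 011111111

Answer: 0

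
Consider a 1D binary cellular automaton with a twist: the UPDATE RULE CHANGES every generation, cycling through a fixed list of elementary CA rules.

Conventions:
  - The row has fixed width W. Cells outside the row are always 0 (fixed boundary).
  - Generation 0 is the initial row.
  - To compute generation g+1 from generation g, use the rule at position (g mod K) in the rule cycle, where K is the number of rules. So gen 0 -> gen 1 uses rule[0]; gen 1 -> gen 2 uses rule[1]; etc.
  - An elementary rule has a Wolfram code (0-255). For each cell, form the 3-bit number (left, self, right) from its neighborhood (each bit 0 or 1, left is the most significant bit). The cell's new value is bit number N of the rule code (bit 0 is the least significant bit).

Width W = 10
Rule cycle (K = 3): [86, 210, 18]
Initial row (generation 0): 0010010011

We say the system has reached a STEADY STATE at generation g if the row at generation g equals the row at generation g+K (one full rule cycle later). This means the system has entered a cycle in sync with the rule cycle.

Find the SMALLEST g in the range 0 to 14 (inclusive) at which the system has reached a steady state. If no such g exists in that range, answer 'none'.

Gen 0: 0010010011
Gen 1 (rule 86): 0111111101
Gen 2 (rule 210): 1011111100
Gen 3 (rule 18): 0000000010
Gen 4 (rule 86): 0000000111
Gen 5 (rule 210): 0000001011
Gen 6 (rule 18): 0000010000
Gen 7 (rule 86): 0000111000
Gen 8 (rule 210): 0001011100
Gen 9 (rule 18): 0010000010
Gen 10 (rule 86): 0111000111
Gen 11 (rule 210): 1011101011
Gen 12 (rule 18): 0000000000
Gen 13 (rule 86): 0000000000
Gen 14 (rule 210): 0000000000
Gen 15 (rule 18): 0000000000
Gen 16 (rule 86): 0000000000
Gen 17 (rule 210): 0000000000

Answer: 12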